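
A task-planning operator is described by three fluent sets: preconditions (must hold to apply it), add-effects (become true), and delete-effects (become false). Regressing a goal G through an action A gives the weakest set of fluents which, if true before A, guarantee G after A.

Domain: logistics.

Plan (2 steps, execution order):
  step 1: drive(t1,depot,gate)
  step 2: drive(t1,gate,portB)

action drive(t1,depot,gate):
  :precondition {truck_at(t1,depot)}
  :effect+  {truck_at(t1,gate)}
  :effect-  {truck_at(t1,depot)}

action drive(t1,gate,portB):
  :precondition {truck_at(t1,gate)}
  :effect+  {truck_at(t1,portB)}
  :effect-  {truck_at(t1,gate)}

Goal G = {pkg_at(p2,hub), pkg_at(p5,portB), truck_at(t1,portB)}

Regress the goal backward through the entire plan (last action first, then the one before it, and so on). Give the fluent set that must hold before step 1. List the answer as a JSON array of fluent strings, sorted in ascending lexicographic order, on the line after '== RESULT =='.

Regress step by step:
  through step 2 (drive(t1,gate,portB)): drop {truck_at(t1,portB)}, keep {pkg_at(p2,hub), pkg_at(p5,portB)}, require {truck_at(t1,gate)}
    → {pkg_at(p2,hub), pkg_at(p5,portB), truck_at(t1,gate)}
  through step 1 (drive(t1,depot,gate)): drop {truck_at(t1,gate)}, keep {pkg_at(p2,hub), pkg_at(p5,portB)}, require {truck_at(t1,depot)}
    → {pkg_at(p2,hub), pkg_at(p5,portB), truck_at(t1,depot)}

== RESULT ==
["pkg_at(p2,hub)", "pkg_at(p5,portB)", "truck_at(t1,depot)"]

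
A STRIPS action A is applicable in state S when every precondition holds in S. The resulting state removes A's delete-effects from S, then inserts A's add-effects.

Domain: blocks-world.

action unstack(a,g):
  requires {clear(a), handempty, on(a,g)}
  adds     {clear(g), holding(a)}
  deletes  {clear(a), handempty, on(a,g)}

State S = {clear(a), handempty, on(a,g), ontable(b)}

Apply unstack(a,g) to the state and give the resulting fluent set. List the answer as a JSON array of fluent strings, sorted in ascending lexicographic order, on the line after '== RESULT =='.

Progress:
  pre ⊆ S: {clear(a), handempty, on(a,g)} ⊆ S  — applicable
  S \ del = {ontable(b)}
  ∪ add   = {clear(g), holding(a), ontable(b)}

== RESULT ==
["clear(g)", "holding(a)", "ontable(b)"]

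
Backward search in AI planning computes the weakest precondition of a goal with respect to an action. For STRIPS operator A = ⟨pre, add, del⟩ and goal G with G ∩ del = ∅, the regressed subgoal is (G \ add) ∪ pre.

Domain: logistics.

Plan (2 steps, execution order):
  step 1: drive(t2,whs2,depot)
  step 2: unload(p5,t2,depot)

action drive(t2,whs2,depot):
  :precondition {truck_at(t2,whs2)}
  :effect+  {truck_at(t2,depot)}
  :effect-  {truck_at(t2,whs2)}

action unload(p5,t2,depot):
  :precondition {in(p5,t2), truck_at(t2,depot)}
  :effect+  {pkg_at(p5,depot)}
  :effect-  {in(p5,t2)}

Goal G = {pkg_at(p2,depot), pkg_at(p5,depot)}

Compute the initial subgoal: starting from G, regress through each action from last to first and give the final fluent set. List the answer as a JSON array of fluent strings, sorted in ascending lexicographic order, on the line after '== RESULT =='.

Work backward from the goal:
  through step 2 (unload(p5,t2,depot)): drop {pkg_at(p5,depot)}, keep {pkg_at(p2,depot)}, require {in(p5,t2), truck_at(t2,depot)}
    → {in(p5,t2), pkg_at(p2,depot), truck_at(t2,depot)}
  through step 1 (drive(t2,whs2,depot)): drop {truck_at(t2,depot)}, keep {in(p5,t2), pkg_at(p2,depot)}, require {truck_at(t2,whs2)}
    → {in(p5,t2), pkg_at(p2,depot), truck_at(t2,whs2)}

== RESULT ==
["in(p5,t2)", "pkg_at(p2,depot)", "truck_at(t2,whs2)"]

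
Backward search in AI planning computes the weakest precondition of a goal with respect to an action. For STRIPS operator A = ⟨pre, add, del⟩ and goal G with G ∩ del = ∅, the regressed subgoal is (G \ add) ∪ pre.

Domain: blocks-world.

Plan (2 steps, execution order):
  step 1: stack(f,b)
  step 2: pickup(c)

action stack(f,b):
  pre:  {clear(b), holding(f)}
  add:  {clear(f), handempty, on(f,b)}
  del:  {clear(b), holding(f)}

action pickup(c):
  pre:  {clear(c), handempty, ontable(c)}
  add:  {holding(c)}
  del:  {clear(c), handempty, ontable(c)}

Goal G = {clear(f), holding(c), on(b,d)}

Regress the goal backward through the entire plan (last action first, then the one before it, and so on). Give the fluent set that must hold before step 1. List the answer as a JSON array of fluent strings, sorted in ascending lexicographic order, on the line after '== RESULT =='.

Work backward from the goal:
  through step 2 (pickup(c)): drop {holding(c)}, keep {clear(f), on(b,d)}, require {clear(c), handempty, ontable(c)}
    → {clear(c), clear(f), handempty, on(b,d), ontable(c)}
  through step 1 (stack(f,b)): drop {clear(f), handempty}, keep {clear(c), on(b,d), ontable(c)}, require {clear(b), holding(f)}
    → {clear(b), clear(c), holding(f), on(b,d), ontable(c)}

== RESULT ==
["clear(b)", "clear(c)", "holding(f)", "on(b,d)", "ontable(c)"]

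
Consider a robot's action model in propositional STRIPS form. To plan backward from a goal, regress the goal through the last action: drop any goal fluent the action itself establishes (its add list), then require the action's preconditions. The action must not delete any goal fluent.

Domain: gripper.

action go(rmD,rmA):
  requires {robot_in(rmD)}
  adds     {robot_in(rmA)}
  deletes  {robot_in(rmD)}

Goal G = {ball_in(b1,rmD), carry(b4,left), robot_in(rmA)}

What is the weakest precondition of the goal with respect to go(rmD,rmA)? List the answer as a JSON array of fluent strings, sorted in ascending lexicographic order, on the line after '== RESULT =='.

Regress:
  G ∩ del = {}  (empty — regression defined)
  G \ add = {ball_in(b1,rmD), carry(b4,left), robot_in(rmA)} \ {robot_in(rmA)} = {ball_in(b1,rmD), carry(b4,left)}
  ∪ pre   = {ball_in(b1,rmD), carry(b4,left)} ∪ {robot_in(rmD)}
          = {ball_in(b1,rmD), carry(b4,left), robot_in(rmD)}

== RESULT ==
["ball_in(b1,rmD)", "carry(b4,left)", "robot_in(rmD)"]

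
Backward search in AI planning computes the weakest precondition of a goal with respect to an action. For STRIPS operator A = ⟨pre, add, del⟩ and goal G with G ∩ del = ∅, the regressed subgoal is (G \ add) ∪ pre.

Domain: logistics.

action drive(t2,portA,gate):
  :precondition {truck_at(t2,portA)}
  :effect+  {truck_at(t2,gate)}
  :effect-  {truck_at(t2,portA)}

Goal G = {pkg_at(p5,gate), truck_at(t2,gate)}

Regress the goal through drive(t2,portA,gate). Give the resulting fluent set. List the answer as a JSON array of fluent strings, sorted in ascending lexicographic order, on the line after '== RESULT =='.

Regress:
  G ∩ del = {}  (empty — regression defined)
  G \ add = {pkg_at(p5,gate), truck_at(t2,gate)} \ {truck_at(t2,gate)} = {pkg_at(p5,gate)}
  ∪ pre   = {pkg_at(p5,gate)} ∪ {truck_at(t2,portA)}
          = {pkg_at(p5,gate), truck_at(t2,portA)}

== RESULT ==
["pkg_at(p5,gate)", "truck_at(t2,portA)"]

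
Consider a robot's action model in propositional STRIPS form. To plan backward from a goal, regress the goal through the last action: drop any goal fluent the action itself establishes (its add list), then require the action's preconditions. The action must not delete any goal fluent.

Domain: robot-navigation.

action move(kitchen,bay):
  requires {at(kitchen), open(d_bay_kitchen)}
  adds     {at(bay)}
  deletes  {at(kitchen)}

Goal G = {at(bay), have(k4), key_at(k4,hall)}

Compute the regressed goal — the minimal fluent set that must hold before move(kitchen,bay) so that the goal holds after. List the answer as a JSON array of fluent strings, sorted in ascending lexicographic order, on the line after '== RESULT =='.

Regress:
  G ∩ del = {}  (empty — regression defined)
  G \ add = {at(bay), have(k4), key_at(k4,hall)} \ {at(bay)} = {have(k4), key_at(k4,hall)}
  ∪ pre   = {have(k4), key_at(k4,hall)} ∪ {at(kitchen), open(d_bay_kitchen)}
          = {at(kitchen), have(k4), key_at(k4,hall), open(d_bay_kitchen)}

== RESULT ==
["at(kitchen)", "have(k4)", "key_at(k4,hall)", "open(d_bay_kitchen)"]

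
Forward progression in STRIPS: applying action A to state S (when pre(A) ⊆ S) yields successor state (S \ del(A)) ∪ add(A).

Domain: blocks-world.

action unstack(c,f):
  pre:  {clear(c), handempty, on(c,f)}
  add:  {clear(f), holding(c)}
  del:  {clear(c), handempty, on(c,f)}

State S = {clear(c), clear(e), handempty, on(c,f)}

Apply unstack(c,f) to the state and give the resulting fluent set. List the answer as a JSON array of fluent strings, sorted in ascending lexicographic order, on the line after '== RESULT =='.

Progress:
  pre ⊆ S: {clear(c), handempty, on(c,f)} ⊆ S  — applicable
  S \ del = {clear(e)}
  ∪ add   = {clear(e), clear(f), holding(c)}

== RESULT ==
["clear(e)", "clear(f)", "holding(c)"]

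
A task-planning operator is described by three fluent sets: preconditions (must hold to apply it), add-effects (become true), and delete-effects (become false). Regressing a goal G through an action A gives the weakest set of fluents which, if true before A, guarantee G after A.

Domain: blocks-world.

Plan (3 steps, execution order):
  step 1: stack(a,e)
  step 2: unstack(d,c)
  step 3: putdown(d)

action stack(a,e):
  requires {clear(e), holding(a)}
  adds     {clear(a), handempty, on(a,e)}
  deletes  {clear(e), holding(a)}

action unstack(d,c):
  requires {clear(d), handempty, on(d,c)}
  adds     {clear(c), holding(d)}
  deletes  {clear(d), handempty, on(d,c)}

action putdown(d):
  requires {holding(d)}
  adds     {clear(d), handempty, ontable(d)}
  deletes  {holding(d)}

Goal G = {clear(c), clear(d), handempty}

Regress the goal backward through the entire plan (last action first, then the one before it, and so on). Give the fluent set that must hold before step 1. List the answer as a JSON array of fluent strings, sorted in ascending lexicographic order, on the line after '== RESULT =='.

Work backward from the goal:
  through step 3 (putdown(d)): drop {clear(d), handempty}, keep {clear(c)}, require {holding(d)}
    → {clear(c), holding(d)}
  through step 2 (unstack(d,c)): drop {clear(c), holding(d)}, keep {}, require {clear(d), handempty, on(d,c)}
    → {clear(d), handempty, on(d,c)}
  through step 1 (stack(a,e)): drop {handempty}, keep {clear(d), on(d,c)}, require {clear(e), holding(a)}
    → {clear(d), clear(e), holding(a), on(d,c)}

== RESULT ==
["clear(d)", "clear(e)", "holding(a)", "on(d,c)"]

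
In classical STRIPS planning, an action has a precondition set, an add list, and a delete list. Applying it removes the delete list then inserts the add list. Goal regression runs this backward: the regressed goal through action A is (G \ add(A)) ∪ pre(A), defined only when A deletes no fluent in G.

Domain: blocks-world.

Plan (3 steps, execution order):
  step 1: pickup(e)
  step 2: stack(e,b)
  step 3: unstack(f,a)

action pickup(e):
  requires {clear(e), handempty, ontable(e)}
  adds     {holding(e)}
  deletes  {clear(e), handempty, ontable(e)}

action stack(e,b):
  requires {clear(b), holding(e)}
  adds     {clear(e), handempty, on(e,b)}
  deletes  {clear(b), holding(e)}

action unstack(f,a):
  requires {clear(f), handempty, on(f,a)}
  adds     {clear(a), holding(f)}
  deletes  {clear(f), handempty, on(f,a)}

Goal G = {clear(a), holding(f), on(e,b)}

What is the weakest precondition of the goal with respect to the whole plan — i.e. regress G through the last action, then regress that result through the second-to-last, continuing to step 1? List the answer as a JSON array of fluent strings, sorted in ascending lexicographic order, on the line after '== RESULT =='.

Regress step by step:
  through step 3 (unstack(f,a)): drop {clear(a), holding(f)}, keep {on(e,b)}, require {clear(f), handempty, on(f,a)}
    → {clear(f), handempty, on(e,b), on(f,a)}
  through step 2 (stack(e,b)): drop {handempty, on(e,b)}, keep {clear(f), on(f,a)}, require {clear(b), holding(e)}
    → {clear(b), clear(f), holding(e), on(f,a)}
  through step 1 (pickup(e)): drop {holding(e)}, keep {clear(b), clear(f), on(f,a)}, require {clear(e), handempty, ontable(e)}
    → {clear(b), clear(e), clear(f), handempty, on(f,a), ontable(e)}

== RESULT ==
["clear(b)", "clear(e)", "clear(f)", "handempty", "on(f,a)", "ontable(e)"]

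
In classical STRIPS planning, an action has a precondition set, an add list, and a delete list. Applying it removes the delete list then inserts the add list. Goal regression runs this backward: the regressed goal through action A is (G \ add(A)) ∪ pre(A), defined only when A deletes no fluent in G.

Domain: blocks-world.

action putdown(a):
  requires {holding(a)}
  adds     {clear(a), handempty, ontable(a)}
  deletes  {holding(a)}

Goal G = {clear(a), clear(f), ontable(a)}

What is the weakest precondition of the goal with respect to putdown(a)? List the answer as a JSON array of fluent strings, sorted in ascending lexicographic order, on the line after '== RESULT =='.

Compute (G \ add) ∪ pre:
  G ∩ del = {}  (empty — regression defined)
  G \ add = {clear(a), clear(f), ontable(a)} \ {clear(a), handempty, ontable(a)} = {clear(f)}
  ∪ pre   = {clear(f)} ∪ {holding(a)}
          = {clear(f), holding(a)}

== RESULT ==
["clear(f)", "holding(a)"]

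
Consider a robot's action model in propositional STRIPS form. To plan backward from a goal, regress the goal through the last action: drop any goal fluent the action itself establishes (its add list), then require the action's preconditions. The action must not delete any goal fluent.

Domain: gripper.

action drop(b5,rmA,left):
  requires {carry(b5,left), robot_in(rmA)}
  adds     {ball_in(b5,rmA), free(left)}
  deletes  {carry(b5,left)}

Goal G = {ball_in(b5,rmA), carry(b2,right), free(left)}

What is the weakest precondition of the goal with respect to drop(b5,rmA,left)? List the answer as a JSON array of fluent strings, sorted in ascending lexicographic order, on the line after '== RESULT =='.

Compute (G \ add) ∪ pre:
  G ∩ del = {}  (empty — regression defined)
  G \ add = {ball_in(b5,rmA), carry(b2,right), free(left)} \ {ball_in(b5,rmA), free(left)} = {carry(b2,right)}
  ∪ pre   = {carry(b2,right)} ∪ {carry(b5,left), robot_in(rmA)}
          = {carry(b2,right), carry(b5,left), robot_in(rmA)}

== RESULT ==
["carry(b2,right)", "carry(b5,left)", "robot_in(rmA)"]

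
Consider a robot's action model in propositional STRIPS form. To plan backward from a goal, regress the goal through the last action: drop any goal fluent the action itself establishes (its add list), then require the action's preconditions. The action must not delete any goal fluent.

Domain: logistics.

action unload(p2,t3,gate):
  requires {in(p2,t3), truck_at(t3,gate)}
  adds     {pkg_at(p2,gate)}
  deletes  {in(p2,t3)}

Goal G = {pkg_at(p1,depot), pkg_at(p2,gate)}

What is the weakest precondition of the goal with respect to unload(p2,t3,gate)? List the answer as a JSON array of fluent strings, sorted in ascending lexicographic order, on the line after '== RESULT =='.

Compute (G \ add) ∪ pre:
  G ∩ del = {}  (empty — regression defined)
  G \ add = {pkg_at(p1,depot), pkg_at(p2,gate)} \ {pkg_at(p2,gate)} = {pkg_at(p1,depot)}
  ∪ pre   = {pkg_at(p1,depot)} ∪ {in(p2,t3), truck_at(t3,gate)}
          = {in(p2,t3), pkg_at(p1,depot), truck_at(t3,gate)}

== RESULT ==
["in(p2,t3)", "pkg_at(p1,depot)", "truck_at(t3,gate)"]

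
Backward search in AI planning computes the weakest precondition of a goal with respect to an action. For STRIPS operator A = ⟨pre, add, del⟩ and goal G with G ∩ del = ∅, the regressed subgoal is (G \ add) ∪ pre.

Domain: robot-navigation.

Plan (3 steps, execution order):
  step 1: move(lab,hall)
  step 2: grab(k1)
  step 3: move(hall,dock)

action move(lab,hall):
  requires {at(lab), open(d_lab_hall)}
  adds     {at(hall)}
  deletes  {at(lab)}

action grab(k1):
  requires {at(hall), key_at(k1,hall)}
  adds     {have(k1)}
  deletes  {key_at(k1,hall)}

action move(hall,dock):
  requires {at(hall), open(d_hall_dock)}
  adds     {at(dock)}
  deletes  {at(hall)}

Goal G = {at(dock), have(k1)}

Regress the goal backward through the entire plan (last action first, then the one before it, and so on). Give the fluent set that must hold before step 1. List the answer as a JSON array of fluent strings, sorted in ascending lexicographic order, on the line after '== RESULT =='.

Work backward from the goal:
  through step 3 (move(hall,dock)): drop {at(dock)}, keep {have(k1)}, require {at(hall), open(d_hall_dock)}
    → {at(hall), have(k1), open(d_hall_dock)}
  through step 2 (grab(k1)): drop {have(k1)}, keep {at(hall), open(d_hall_dock)}, require {at(hall), key_at(k1,hall)}
    → {at(hall), key_at(k1,hall), open(d_hall_dock)}
  through step 1 (move(lab,hall)): drop {at(hall)}, keep {key_at(k1,hall), open(d_hall_dock)}, require {at(lab), open(d_lab_hall)}
    → {at(lab), key_at(k1,hall), open(d_hall_dock), open(d_lab_hall)}

== RESULT ==
["at(lab)", "key_at(k1,hall)", "open(d_hall_dock)", "open(d_lab_hall)"]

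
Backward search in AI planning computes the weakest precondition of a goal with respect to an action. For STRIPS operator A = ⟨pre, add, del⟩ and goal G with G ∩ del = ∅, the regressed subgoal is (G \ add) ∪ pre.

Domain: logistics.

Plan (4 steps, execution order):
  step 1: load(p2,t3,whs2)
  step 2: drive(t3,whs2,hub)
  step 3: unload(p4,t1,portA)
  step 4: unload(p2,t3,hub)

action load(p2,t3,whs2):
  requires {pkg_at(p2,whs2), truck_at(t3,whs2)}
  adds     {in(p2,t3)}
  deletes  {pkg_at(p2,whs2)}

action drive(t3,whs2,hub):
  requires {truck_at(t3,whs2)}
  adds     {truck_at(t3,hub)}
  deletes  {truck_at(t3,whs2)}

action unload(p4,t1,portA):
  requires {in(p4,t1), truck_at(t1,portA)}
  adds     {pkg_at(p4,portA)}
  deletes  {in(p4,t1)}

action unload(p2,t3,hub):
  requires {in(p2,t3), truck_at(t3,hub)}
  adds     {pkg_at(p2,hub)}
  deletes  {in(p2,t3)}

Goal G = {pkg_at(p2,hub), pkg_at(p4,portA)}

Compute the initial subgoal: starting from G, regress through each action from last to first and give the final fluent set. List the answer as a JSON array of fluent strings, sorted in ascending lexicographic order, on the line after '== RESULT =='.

Work backward from the goal:
  through step 4 (unload(p2,t3,hub)): drop {pkg_at(p2,hub)}, keep {pkg_at(p4,portA)}, require {in(p2,t3), truck_at(t3,hub)}
    → {in(p2,t3), pkg_at(p4,portA), truck_at(t3,hub)}
  through step 3 (unload(p4,t1,portA)): drop {pkg_at(p4,portA)}, keep {in(p2,t3), truck_at(t3,hub)}, require {in(p4,t1), truck_at(t1,portA)}
    → {in(p2,t3), in(p4,t1), truck_at(t1,portA), truck_at(t3,hub)}
  through step 2 (drive(t3,whs2,hub)): drop {truck_at(t3,hub)}, keep {in(p2,t3), in(p4,t1), truck_at(t1,portA)}, require {truck_at(t3,whs2)}
    → {in(p2,t3), in(p4,t1), truck_at(t1,portA), truck_at(t3,whs2)}
  through step 1 (load(p2,t3,whs2)): drop {in(p2,t3)}, keep {in(p4,t1), truck_at(t1,portA), truck_at(t3,whs2)}, require {pkg_at(p2,whs2), truck_at(t3,whs2)}
    → {in(p4,t1), pkg_at(p2,whs2), truck_at(t1,portA), truck_at(t3,whs2)}

== RESULT ==
["in(p4,t1)", "pkg_at(p2,whs2)", "truck_at(t1,portA)", "truck_at(t3,whs2)"]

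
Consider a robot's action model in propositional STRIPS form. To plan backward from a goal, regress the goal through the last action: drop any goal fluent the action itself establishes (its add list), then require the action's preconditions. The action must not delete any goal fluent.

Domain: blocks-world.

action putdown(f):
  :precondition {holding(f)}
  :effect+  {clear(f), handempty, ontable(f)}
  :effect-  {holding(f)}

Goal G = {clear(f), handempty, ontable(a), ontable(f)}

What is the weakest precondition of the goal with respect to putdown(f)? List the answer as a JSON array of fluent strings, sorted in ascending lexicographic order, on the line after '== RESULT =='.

Compute (G \ add) ∪ pre:
  G ∩ del = {}  (empty — regression defined)
  G \ add = {clear(f), handempty, ontable(a), ontable(f)} \ {clear(f), handempty, ontable(f)} = {ontable(a)}
  ∪ pre   = {ontable(a)} ∪ {holding(f)}
          = {holding(f), ontable(a)}

== RESULT ==
["holding(f)", "ontable(a)"]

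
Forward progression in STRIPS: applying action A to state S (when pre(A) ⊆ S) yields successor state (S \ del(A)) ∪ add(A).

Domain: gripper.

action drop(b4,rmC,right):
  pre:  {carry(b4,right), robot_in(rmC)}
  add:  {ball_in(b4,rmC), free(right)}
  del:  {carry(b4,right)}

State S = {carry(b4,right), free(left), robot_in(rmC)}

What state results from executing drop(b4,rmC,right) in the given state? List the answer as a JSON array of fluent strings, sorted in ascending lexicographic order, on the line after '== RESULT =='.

Compute (S \ del) ∪ add:
  pre ⊆ S: {carry(b4,right), robot_in(rmC)} ⊆ S  — applicable
  S \ del = {free(left), robot_in(rmC)}
  ∪ add   = {ball_in(b4,rmC), free(left), free(right), robot_in(rmC)}

== RESULT ==
["ball_in(b4,rmC)", "free(left)", "free(right)", "robot_in(rmC)"]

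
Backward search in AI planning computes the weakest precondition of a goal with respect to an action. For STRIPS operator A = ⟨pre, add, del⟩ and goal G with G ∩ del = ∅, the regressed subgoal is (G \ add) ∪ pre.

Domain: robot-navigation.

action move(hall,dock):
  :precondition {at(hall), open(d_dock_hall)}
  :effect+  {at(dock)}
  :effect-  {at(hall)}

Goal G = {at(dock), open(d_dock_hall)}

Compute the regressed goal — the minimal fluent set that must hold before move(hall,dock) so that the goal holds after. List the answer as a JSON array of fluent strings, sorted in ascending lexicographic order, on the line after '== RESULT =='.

Compute (G \ add) ∪ pre:
  G ∩ del = {}  (empty — regression defined)
  G \ add = {at(dock), open(d_dock_hall)} \ {at(dock)} = {open(d_dock_hall)}
  ∪ pre   = {open(d_dock_hall)} ∪ {at(hall), open(d_dock_hall)}
          = {at(hall), open(d_dock_hall)}

== RESULT ==
["at(hall)", "open(d_dock_hall)"]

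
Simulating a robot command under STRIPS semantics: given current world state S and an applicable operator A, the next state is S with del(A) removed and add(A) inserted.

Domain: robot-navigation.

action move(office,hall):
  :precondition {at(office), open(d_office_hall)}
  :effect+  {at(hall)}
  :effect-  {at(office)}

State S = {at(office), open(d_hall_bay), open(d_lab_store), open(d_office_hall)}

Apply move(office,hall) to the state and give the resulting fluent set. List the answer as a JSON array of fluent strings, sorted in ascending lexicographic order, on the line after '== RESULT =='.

Progress:
  pre ⊆ S: {at(office), open(d_office_hall)} ⊆ S  — applicable
  S \ del = {open(d_hall_bay), open(d_lab_store), open(d_office_hall)}
  ∪ add   = {at(hall), open(d_hall_bay), open(d_lab_store), open(d_office_hall)}

== RESULT ==
["at(hall)", "open(d_hall_bay)", "open(d_lab_store)", "open(d_office_hall)"]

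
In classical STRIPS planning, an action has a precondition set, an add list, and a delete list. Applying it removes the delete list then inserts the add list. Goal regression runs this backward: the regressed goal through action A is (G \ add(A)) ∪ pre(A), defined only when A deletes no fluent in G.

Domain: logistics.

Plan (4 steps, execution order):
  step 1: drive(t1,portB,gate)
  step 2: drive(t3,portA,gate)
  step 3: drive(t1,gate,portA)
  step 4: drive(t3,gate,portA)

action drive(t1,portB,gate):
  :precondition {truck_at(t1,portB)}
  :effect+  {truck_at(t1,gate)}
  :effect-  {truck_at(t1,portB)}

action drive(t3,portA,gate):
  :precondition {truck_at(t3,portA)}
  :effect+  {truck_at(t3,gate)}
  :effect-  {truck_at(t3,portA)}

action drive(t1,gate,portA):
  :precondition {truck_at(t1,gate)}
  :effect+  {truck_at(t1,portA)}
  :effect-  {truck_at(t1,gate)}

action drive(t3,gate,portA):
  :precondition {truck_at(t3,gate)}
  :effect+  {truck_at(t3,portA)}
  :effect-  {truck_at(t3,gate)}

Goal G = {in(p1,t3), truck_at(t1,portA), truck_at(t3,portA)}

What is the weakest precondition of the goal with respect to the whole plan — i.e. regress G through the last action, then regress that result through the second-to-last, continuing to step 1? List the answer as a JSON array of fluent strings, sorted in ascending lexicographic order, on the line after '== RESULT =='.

Work backward from the goal:
  through step 4 (drive(t3,gate,portA)): drop {truck_at(t3,portA)}, keep {in(p1,t3), truck_at(t1,portA)}, require {truck_at(t3,gate)}
    → {in(p1,t3), truck_at(t1,portA), truck_at(t3,gate)}
  through step 3 (drive(t1,gate,portA)): drop {truck_at(t1,portA)}, keep {in(p1,t3), truck_at(t3,gate)}, require {truck_at(t1,gate)}
    → {in(p1,t3), truck_at(t1,gate), truck_at(t3,gate)}
  through step 2 (drive(t3,portA,gate)): drop {truck_at(t3,gate)}, keep {in(p1,t3), truck_at(t1,gate)}, require {truck_at(t3,portA)}
    → {in(p1,t3), truck_at(t1,gate), truck_at(t3,portA)}
  through step 1 (drive(t1,portB,gate)): drop {truck_at(t1,gate)}, keep {in(p1,t3), truck_at(t3,portA)}, require {truck_at(t1,portB)}
    → {in(p1,t3), truck_at(t1,portB), truck_at(t3,portA)}

== RESULT ==
["in(p1,t3)", "truck_at(t1,portB)", "truck_at(t3,portA)"]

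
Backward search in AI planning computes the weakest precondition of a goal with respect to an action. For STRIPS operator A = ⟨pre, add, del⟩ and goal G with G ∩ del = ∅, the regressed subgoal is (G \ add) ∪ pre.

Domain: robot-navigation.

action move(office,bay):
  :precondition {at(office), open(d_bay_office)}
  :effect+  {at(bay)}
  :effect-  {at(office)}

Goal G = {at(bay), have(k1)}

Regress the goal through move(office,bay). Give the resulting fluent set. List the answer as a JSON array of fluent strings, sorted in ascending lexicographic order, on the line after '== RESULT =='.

Compute (G \ add) ∪ pre:
  G ∩ del = {}  (empty — regression defined)
  G \ add = {at(bay), have(k1)} \ {at(bay)} = {have(k1)}
  ∪ pre   = {have(k1)} ∪ {at(office), open(d_bay_office)}
          = {at(office), have(k1), open(d_bay_office)}

== RESULT ==
["at(office)", "have(k1)", "open(d_bay_office)"]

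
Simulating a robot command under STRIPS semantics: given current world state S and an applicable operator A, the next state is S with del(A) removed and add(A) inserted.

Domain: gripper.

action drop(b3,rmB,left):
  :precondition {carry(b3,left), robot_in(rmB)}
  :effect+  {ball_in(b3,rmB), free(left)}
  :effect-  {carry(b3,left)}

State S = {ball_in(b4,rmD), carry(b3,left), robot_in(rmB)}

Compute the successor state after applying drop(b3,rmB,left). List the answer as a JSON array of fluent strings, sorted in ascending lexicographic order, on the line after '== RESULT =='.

Compute (S \ del) ∪ add:
  pre ⊆ S: {carry(b3,left), robot_in(rmB)} ⊆ S  — applicable
  S \ del = {ball_in(b4,rmD), robot_in(rmB)}
  ∪ add   = {ball_in(b3,rmB), ball_in(b4,rmD), free(left), robot_in(rmB)}

== RESULT ==
["ball_in(b3,rmB)", "ball_in(b4,rmD)", "free(left)", "robot_in(rmB)"]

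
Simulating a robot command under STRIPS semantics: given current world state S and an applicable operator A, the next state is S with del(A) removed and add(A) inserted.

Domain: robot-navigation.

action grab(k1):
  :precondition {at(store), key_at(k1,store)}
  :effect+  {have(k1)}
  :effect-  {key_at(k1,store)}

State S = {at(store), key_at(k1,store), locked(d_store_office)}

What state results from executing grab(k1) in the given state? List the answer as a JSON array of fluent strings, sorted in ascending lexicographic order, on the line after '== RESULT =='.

Progress:
  pre ⊆ S: {at(store), key_at(k1,store)} ⊆ S  — applicable
  S \ del = {at(store), locked(d_store_office)}
  ∪ add   = {at(store), have(k1), locked(d_store_office)}

== RESULT ==
["at(store)", "have(k1)", "locked(d_store_office)"]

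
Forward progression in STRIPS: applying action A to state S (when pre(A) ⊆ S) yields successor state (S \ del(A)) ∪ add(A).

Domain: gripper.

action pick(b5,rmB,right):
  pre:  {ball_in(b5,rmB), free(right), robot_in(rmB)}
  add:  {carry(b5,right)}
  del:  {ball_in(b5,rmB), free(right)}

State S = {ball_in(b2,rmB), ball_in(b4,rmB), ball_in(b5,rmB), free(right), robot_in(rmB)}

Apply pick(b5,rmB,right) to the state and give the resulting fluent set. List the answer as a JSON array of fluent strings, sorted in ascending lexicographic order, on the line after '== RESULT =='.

Compute (S \ del) ∪ add:
  pre ⊆ S: {ball_in(b5,rmB), free(right), robot_in(rmB)} ⊆ S  — applicable
  S \ del = {ball_in(b2,rmB), ball_in(b4,rmB), robot_in(rmB)}
  ∪ add   = {ball_in(b2,rmB), ball_in(b4,rmB), carry(b5,right), robot_in(rmB)}

== RESULT ==
["ball_in(b2,rmB)", "ball_in(b4,rmB)", "carry(b5,right)", "robot_in(rmB)"]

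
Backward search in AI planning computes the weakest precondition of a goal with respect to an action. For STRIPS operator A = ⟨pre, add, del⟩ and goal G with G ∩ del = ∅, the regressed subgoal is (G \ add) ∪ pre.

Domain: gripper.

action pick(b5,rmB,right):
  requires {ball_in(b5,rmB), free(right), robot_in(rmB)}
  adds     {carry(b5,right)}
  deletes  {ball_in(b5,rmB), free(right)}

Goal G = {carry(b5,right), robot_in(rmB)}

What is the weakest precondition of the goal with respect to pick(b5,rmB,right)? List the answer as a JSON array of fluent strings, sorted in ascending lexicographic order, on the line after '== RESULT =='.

Regress:
  G ∩ del = {}  (empty — regression defined)
  G \ add = {carry(b5,right), robot_in(rmB)} \ {carry(b5,right)} = {robot_in(rmB)}
  ∪ pre   = {robot_in(rmB)} ∪ {ball_in(b5,rmB), free(right), robot_in(rmB)}
          = {ball_in(b5,rmB), free(right), robot_in(rmB)}

== RESULT ==
["ball_in(b5,rmB)", "free(right)", "robot_in(rmB)"]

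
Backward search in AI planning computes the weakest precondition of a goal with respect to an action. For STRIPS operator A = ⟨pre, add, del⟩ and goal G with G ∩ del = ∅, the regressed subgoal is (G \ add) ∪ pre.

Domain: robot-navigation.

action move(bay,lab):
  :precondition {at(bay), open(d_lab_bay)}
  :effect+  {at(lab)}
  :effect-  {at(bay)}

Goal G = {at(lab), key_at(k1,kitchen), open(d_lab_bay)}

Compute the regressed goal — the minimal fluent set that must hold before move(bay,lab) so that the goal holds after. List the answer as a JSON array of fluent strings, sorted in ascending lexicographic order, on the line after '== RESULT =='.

Compute (G \ add) ∪ pre:
  G ∩ del = {}  (empty — regression defined)
  G \ add = {at(lab), key_at(k1,kitchen), open(d_lab_bay)} \ {at(lab)} = {key_at(k1,kitchen), open(d_lab_bay)}
  ∪ pre   = {key_at(k1,kitchen), open(d_lab_bay)} ∪ {at(bay), open(d_lab_bay)}
          = {at(bay), key_at(k1,kitchen), open(d_lab_bay)}

== RESULT ==
["at(bay)", "key_at(k1,kitchen)", "open(d_lab_bay)"]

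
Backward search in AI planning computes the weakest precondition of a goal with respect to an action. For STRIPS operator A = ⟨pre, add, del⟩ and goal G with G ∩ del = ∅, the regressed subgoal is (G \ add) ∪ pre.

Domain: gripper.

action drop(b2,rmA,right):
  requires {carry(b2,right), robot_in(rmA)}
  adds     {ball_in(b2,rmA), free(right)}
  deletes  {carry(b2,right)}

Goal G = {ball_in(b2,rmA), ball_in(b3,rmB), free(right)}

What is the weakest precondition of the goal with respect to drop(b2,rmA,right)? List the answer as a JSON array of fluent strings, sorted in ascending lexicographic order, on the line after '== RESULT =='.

Regress:
  G ∩ del = {}  (empty — regression defined)
  G \ add = {ball_in(b2,rmA), ball_in(b3,rmB), free(right)} \ {ball_in(b2,rmA), free(right)} = {ball_in(b3,rmB)}
  ∪ pre   = {ball_in(b3,rmB)} ∪ {carry(b2,right), robot_in(rmA)}
          = {ball_in(b3,rmB), carry(b2,right), robot_in(rmA)}

== RESULT ==
["ball_in(b3,rmB)", "carry(b2,right)", "robot_in(rmA)"]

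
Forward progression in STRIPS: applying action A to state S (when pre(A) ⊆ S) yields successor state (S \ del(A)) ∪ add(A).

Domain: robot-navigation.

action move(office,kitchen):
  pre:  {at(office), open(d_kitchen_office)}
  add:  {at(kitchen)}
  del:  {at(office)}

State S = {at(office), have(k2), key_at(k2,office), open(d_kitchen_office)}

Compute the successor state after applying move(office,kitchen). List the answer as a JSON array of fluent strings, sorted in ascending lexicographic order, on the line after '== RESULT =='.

Progress:
  pre ⊆ S: {at(office), open(d_kitchen_office)} ⊆ S  — applicable
  S \ del = {have(k2), key_at(k2,office), open(d_kitchen_office)}
  ∪ add   = {at(kitchen), have(k2), key_at(k2,office), open(d_kitchen_office)}

== RESULT ==
["at(kitchen)", "have(k2)", "key_at(k2,office)", "open(d_kitchen_office)"]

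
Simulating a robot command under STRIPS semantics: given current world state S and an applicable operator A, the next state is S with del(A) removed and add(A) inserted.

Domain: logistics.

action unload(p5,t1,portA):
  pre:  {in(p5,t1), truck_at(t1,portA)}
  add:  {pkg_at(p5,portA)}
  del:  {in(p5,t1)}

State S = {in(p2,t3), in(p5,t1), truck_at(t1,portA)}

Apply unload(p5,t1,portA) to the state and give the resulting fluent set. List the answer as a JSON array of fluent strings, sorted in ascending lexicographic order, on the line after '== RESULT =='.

Compute (S \ del) ∪ add:
  pre ⊆ S: {in(p5,t1), truck_at(t1,portA)} ⊆ S  — applicable
  S \ del = {in(p2,t3), truck_at(t1,portA)}
  ∪ add   = {in(p2,t3), pkg_at(p5,portA), truck_at(t1,portA)}

== RESULT ==
["in(p2,t3)", "pkg_at(p5,portA)", "truck_at(t1,portA)"]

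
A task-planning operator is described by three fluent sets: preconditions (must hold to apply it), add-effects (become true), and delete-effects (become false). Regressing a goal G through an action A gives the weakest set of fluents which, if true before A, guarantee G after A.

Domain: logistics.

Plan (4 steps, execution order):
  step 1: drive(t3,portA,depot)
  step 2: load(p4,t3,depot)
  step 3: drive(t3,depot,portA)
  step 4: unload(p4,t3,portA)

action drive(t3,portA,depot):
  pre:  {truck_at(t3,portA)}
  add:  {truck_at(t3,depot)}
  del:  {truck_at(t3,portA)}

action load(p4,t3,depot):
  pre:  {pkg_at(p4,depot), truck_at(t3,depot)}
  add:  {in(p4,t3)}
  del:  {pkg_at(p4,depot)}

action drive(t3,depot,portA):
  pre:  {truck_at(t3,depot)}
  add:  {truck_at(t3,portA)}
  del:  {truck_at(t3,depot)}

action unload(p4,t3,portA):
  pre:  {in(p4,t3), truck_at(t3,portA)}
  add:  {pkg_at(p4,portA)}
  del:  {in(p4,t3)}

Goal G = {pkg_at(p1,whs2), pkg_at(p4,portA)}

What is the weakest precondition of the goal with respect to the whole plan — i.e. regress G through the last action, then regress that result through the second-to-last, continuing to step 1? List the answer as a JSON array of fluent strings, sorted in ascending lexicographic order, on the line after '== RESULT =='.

Regress step by step:
  through step 4 (unload(p4,t3,portA)): drop {pkg_at(p4,portA)}, keep {pkg_at(p1,whs2)}, require {in(p4,t3), truck_at(t3,portA)}
    → {in(p4,t3), pkg_at(p1,whs2), truck_at(t3,portA)}
  through step 3 (drive(t3,depot,portA)): drop {truck_at(t3,portA)}, keep {in(p4,t3), pkg_at(p1,whs2)}, require {truck_at(t3,depot)}
    → {in(p4,t3), pkg_at(p1,whs2), truck_at(t3,depot)}
  through step 2 (load(p4,t3,depot)): drop {in(p4,t3)}, keep {pkg_at(p1,whs2), truck_at(t3,depot)}, require {pkg_at(p4,depot), truck_at(t3,depot)}
    → {pkg_at(p1,whs2), pkg_at(p4,depot), truck_at(t3,depot)}
  through step 1 (drive(t3,portA,depot)): drop {truck_at(t3,depot)}, keep {pkg_at(p1,whs2), pkg_at(p4,depot)}, require {truck_at(t3,portA)}
    → {pkg_at(p1,whs2), pkg_at(p4,depot), truck_at(t3,portA)}

== RESULT ==
["pkg_at(p1,whs2)", "pkg_at(p4,depot)", "truck_at(t3,portA)"]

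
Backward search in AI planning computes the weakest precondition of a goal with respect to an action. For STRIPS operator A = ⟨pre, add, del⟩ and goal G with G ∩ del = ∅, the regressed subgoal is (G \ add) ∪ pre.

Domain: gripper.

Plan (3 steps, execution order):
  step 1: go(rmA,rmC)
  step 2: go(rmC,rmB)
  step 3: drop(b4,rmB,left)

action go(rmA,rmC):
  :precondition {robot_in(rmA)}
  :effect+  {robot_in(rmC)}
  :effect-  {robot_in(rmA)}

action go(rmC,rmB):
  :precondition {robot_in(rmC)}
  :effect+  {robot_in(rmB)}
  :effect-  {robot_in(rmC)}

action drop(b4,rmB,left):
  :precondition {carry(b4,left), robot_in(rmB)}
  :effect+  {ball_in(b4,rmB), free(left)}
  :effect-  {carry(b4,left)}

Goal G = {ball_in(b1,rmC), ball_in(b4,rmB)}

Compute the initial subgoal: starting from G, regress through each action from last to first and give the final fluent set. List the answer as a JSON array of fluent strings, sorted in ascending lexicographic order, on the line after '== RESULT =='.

Regress step by step:
  through step 3 (drop(b4,rmB,left)): drop {ball_in(b4,rmB)}, keep {ball_in(b1,rmC)}, require {carry(b4,left), robot_in(rmB)}
    → {ball_in(b1,rmC), carry(b4,left), robot_in(rmB)}
  through step 2 (go(rmC,rmB)): drop {robot_in(rmB)}, keep {ball_in(b1,rmC), carry(b4,left)}, require {robot_in(rmC)}
    → {ball_in(b1,rmC), carry(b4,left), robot_in(rmC)}
  through step 1 (go(rmA,rmC)): drop {robot_in(rmC)}, keep {ball_in(b1,rmC), carry(b4,left)}, require {robot_in(rmA)}
    → {ball_in(b1,rmC), carry(b4,left), robot_in(rmA)}

== RESULT ==
["ball_in(b1,rmC)", "carry(b4,left)", "robot_in(rmA)"]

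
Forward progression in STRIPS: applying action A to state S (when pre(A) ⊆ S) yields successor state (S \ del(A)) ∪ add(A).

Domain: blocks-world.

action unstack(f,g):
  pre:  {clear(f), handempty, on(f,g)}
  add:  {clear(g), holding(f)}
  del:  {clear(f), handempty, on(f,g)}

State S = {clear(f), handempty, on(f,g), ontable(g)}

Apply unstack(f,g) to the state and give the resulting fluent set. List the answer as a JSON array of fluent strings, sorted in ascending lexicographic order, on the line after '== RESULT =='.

Progress:
  pre ⊆ S: {clear(f), handempty, on(f,g)} ⊆ S  — applicable
  S \ del = {ontable(g)}
  ∪ add   = {clear(g), holding(f), ontable(g)}

== RESULT ==
["clear(g)", "holding(f)", "ontable(g)"]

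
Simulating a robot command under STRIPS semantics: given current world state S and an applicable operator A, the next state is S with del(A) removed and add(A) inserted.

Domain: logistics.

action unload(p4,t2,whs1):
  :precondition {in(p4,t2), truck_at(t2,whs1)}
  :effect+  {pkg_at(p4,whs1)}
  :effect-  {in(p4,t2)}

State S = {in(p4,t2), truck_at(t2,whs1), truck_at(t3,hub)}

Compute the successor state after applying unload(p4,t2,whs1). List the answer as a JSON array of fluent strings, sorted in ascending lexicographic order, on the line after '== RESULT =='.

Progress:
  pre ⊆ S: {in(p4,t2), truck_at(t2,whs1)} ⊆ S  — applicable
  S \ del = {truck_at(t2,whs1), truck_at(t3,hub)}
  ∪ add   = {pkg_at(p4,whs1), truck_at(t2,whs1), truck_at(t3,hub)}

== RESULT ==
["pkg_at(p4,whs1)", "truck_at(t2,whs1)", "truck_at(t3,hub)"]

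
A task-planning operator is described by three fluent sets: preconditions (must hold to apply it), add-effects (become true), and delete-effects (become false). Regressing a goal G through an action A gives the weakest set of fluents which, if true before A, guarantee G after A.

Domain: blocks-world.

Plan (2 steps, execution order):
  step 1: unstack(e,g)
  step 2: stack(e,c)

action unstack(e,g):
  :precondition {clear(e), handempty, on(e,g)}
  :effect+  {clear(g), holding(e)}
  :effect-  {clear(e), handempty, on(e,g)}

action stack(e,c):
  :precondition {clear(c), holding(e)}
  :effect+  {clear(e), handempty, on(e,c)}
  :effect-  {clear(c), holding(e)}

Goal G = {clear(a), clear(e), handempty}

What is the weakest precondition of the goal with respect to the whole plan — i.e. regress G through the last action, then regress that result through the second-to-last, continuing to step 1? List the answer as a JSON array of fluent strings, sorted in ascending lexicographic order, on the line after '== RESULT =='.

Work backward from the goal:
  through step 2 (stack(e,c)): drop {clear(e), handempty}, keep {clear(a)}, require {clear(c), holding(e)}
    → {clear(a), clear(c), holding(e)}
  through step 1 (unstack(e,g)): drop {holding(e)}, keep {clear(a), clear(c)}, require {clear(e), handempty, on(e,g)}
    → {clear(a), clear(c), clear(e), handempty, on(e,g)}

== RESULT ==
["clear(a)", "clear(c)", "clear(e)", "handempty", "on(e,g)"]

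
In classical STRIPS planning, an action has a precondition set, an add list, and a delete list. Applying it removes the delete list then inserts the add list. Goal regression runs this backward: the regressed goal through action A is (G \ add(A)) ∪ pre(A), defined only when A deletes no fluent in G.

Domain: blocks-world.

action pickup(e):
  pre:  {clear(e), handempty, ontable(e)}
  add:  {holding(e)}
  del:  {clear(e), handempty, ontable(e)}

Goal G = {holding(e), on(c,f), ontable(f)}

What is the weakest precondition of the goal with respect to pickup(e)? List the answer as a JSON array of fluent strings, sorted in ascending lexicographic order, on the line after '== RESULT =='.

Compute (G \ add) ∪ pre:
  G ∩ del = {}  (empty — regression defined)
  G \ add = {holding(e), on(c,f), ontable(f)} \ {holding(e)} = {on(c,f), ontable(f)}
  ∪ pre   = {on(c,f), ontable(f)} ∪ {clear(e), handempty, ontable(e)}
          = {clear(e), handempty, on(c,f), ontable(e), ontable(f)}

== RESULT ==
["clear(e)", "handempty", "on(c,f)", "ontable(e)", "ontable(f)"]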